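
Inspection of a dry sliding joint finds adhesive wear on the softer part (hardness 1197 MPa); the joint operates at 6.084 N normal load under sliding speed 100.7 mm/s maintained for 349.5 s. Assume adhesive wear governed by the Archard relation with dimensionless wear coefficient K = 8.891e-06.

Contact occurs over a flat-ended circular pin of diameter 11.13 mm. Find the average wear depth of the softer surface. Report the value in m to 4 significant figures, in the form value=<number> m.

The algebra carries full precision, and the intermediates appear rounded; a lone final rounding: 4 significant digits.
Sliding speed v = 100.7 mm/s = 0.1007 m/s. Path length L = v·t = 0.1007 m/s × 349.5 s = 35.19 m.
Hardness H = 1197 MPa = 1.197e+09 Pa.
Pin diameter d = 11.13 mm = 0.01113 m. Contact area A = π·d²/4 = π·(0.01113 m)²/4 = 9.729e-05 m².
In SI base units: W = 6.084 N, H = 1.197e+09 Pa, K = 8.891e-06.
By Archard's law, V = K·W·L/H = 8.891e-06 · 6.084 · 35.19 / 1.197e+09 = 1.590e-12 m³.
Depth of wear h = V/A = 1.590e-12 / 9.729e-05 = 1.635e-08 m.

value=1.635e-08 m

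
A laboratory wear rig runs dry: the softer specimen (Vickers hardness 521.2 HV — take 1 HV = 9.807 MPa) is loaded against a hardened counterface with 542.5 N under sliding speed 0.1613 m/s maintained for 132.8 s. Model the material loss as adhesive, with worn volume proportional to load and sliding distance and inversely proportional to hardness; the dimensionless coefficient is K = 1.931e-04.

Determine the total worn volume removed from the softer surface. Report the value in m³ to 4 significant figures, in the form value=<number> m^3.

value=4.390e-10 m^3

Intermediates are printed rounded; the algebra carries full precision. Rounded once at the end, at four significant figures.
Convert: Path length L = v·t = 0.1613 m/s × 132.8 s = 21.42 m.
Convert: Hardness H = 521.2 HV × 9.807 MPa/HV = 5111 MPa = 5.111e+09 Pa.
Working in SI base units: W = 542.5 N, H = 5.111e+09 Pa, K = 1.931e-04.
Archard relation: V = K·W·L/H = 1.931e-04 · 542.5 · 21.42 / 5.111e+09 = 4.390e-10 m³.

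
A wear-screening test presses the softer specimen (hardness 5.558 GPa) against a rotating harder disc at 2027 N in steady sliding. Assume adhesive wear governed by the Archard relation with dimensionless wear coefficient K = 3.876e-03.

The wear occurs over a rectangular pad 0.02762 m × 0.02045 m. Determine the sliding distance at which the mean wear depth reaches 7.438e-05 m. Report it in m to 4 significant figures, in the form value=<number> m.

Intermediates appear rounded, and the computation keeps full precision; one final rounding, at 4 significant digits.
Convert: Hardness H = 5.558 GPa = 5.558e+09 Pa.
Convert: Contact area A = 0.02762 m × 0.02045 m = 5.648e-04 m².
Working in SI base units: W = 2027 N, H = 5.558e+09 Pa, K = 3.876e-03.
Permissible volume V_lim = h_lim·A = 7.438e-05 · 5.648e-04 = 4.201e-08 m³.
Inverting, life L = V_lim·H/(K·W) = 4.201e-08 · 5.558e+09 / (3.876e-03 · 2027) = 29.72 m.

value=29.72 m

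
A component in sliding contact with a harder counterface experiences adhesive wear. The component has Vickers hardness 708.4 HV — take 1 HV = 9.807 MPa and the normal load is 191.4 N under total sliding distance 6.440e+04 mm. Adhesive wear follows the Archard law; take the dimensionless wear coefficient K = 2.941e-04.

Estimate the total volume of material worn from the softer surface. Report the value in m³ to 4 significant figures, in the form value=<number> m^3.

value=5.218e-10 m^3

The intermediates are printed rounded; the computation maintains exact precision; a lone final rounding: 4 significant figures.
Distance covered L = 6.440e+04 mm = 64.40 m.
Hardness H = 708.4 HV × 9.807 MPa/HV = 6947 MPa = 6.947e+09 Pa.
Working in SI base units: W = 191.4 N, H = 6.947e+09 Pa, K = 2.941e-04.
Volume removed: V = K·W·L/H = 2.941e-04 · 191.4 · 64.40 / 6.947e+09 = 5.218e-10 m³.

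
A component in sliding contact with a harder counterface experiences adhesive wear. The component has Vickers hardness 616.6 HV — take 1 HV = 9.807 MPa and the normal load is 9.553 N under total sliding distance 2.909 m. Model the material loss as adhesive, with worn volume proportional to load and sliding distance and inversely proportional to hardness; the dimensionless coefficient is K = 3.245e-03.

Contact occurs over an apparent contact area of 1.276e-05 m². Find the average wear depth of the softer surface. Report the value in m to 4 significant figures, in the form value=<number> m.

value=1.169e-06 m

The computation maintains exact precision; displayed values are rounded — a single final rounding to 4 significant digits.
Convert: Hardness H = 616.6 HV × 9.807 MPa/HV = 6047 MPa = 6.047e+09 Pa.
In SI base units: W = 9.553 N, H = 6.047e+09 Pa, K = 3.245e-03.
Archard relation: V = K·W·L/H = 3.245e-03 · 9.553 · 2.909 / 6.047e+09 = 1.491e-11 m³.
Average depth h = V/A = 1.491e-11 / 1.276e-05 = 1.169e-06 m.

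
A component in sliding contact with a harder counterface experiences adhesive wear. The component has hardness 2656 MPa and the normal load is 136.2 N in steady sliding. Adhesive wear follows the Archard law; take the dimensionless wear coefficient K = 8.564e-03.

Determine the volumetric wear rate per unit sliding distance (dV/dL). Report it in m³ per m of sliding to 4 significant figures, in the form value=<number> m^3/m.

value=4.392e-10 m^3/m

The computation carries full float precision — quoted intermediates are rounded — rounded just once to 4 significant figures.
Convert: Hardness H = 2656 MPa = 2.656e+09 Pa.
Collected in SI base units: W = 136.2 N, H = 2.656e+09 Pa, K = 8.564e-03.
Wear rate dV/dL = K·W/H: 8.564e-03 · 136.2 / 2.656e+09 = 4.392e-10 m³/m.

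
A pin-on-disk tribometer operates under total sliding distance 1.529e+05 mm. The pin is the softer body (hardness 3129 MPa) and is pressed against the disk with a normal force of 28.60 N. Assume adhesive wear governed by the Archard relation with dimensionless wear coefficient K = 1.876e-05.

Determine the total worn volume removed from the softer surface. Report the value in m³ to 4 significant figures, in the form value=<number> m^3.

All working math carries full precision — intermediate values appear rounded, and a lone final rounding: 4 significant digits.
Convert: Distance L = 1.529e+05 mm = 152.9 m.
Convert: Hardness H = 3129 MPa = 3.129e+09 Pa.
Expressed in SI base units: W = 28.60 N, H = 3.129e+09 Pa, K = 1.876e-05.
Archard relation: V = K·W·L/H = 1.876e-05 · 28.60 · 152.9 / 3.129e+09 = 2.622e-11 m³.

value=2.622e-11 m^3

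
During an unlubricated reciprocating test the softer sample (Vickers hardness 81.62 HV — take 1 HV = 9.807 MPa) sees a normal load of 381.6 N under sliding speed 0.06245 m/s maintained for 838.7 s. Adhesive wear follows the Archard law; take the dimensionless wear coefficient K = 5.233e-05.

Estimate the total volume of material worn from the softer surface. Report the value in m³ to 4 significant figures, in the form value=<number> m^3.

The computation keeps exact precision; intermediates are shown rounded — rounded just once: 4 significant digits.
Sliding distance L = v·t = 0.06245 m/s × 838.7 s = 52.38 m.
Hardness H = 81.62 HV × 9.807 MPa/HV = 800.4 MPa = 8.004e+08 Pa.
Expressed in SI base units: W = 381.6 N, H = 8.004e+08 Pa, K = 5.233e-05.
Archard volume V = K·W·L/H = 5.233e-05 · 381.6 · 52.38 / 8.004e+08 = 1.307e-09 m³.

value=1.307e-09 m^3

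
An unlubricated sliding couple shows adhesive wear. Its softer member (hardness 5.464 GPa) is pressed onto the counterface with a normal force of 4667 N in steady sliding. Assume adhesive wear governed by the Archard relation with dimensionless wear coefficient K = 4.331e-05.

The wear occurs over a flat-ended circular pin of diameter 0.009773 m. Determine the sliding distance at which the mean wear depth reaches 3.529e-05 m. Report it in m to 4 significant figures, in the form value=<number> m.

value=71.56 m

Displayed values are rounded, and the algebra maintains exact precision; rounded once at the end, at four significant figures.
Convert: Hardness H = 5.464 GPa = 5.464e+09 Pa.
Convert: Contact area A = π·d²/4 = π·(0.009773 m)²/4 = 7.501e-05 m².
Working in SI base units: W = 4667 N, H = 5.464e+09 Pa, K = 4.331e-05.
Permissible volume V_lim = h_lim·A = 3.529e-05 · 7.501e-05 = 2.647e-09 m³.
Inverting, life L = V_lim·H/(K·W) = 2.647e-09 · 5.464e+09 / (4.331e-05 · 4667) = 71.56 m.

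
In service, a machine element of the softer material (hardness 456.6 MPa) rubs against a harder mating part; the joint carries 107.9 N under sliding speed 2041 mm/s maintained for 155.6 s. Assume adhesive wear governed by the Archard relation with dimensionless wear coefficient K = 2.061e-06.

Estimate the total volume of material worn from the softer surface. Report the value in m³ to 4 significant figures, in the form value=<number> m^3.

value=1.547e-10 m^3

Every step runs at full precision; intermediates are displayed rounded; rounded just once to four significant digits.
Sliding speed v = 2041 mm/s = 2.041 m/s. Distance covered L = v·t = 2.041 m/s × 155.6 s = 317.6 m.
Hardness H = 456.6 MPa = 4.566e+08 Pa.
Working in SI base units: W = 107.9 N, H = 4.566e+08 Pa, K = 2.061e-06.
Volume removed: V = K·W·L/H = 2.061e-06 · 107.9 · 317.6 / 4.566e+08 = 1.547e-10 m³.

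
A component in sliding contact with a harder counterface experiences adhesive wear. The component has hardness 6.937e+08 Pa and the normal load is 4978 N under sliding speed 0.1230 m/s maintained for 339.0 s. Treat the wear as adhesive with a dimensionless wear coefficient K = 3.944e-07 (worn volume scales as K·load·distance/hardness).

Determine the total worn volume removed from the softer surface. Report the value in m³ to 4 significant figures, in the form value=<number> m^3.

value=1.180e-10 m^3

The algebra holds full precision; the intermediates appear rounded — a single final rounding: 4 significant digits.
Distance covered L = v·t = 0.1230 m/s × 339.0 s = 41.70 m.
In SI base units: W = 4978 N, H = 6.937e+08 Pa, K = 3.944e-07.
The Archard volume V = K·W·L/H = 3.944e-07 · 4978 · 41.70 / 6.937e+08 = 1.180e-10 m³.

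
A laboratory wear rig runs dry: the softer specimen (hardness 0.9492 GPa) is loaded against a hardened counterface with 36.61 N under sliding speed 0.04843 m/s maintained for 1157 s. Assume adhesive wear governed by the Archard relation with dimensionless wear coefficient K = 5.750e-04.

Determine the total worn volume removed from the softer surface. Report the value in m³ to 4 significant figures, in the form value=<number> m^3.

value=1.243e-09 m^3

Each operation carries exact precision, and intermediates are shown rounded. Rounded just once: four significant digits.
Convert: Path length L = v·t = 0.04843 m/s × 1157 s = 56.03 m.
Convert: Hardness H = 0.9492 GPa = 9.492e+08 Pa.
Collected in SI base units: W = 36.61 N, H = 9.492e+08 Pa, K = 5.750e-04.
Wear volume V = K·W·L/H = 5.750e-04 · 36.61 · 56.03 / 9.492e+08 = 1.243e-09 m³.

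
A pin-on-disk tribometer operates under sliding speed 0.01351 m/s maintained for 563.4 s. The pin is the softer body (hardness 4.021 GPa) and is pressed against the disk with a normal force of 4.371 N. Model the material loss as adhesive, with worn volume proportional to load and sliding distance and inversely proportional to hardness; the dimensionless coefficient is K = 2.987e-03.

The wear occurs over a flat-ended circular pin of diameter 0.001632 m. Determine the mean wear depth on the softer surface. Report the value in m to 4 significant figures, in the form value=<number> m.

value=1.181e-05 m

Intermediate values are shown rounded — every step carries full precision — one final rounding to four significant digits.
Path length L = v·t = 0.01351 m/s × 563.4 s = 7.612 m.
Hardness H = 4.021 GPa = 4.021e+09 Pa.
Contact area A = π·d²/4 = π·(0.001632 m)²/4 = 2.092e-06 m².
SI base units throughout: W = 4.371 N, H = 4.021e+09 Pa, K = 2.987e-03.
Worn volume V = K·W·L/H = 2.987e-03 · 4.371 · 7.612 / 4.021e+09 = 2.471e-11 m³.
Depth h = V/A = 2.471e-11 / 2.092e-06 = 1.181e-05 m.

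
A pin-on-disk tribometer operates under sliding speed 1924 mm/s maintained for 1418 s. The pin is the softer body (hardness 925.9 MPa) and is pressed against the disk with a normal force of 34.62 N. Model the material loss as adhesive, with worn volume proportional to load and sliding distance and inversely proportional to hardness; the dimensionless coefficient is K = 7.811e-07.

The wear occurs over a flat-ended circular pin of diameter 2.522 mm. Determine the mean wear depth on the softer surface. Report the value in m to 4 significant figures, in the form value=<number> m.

value=1.595e-05 m

Displayed values are rounded; all working math holds full precision, and a lone final rounding: 4 significant digits.
Convert: Sliding speed v = 1924 mm/s = 1.924 m/s. Distance L = v·t = 1.924 m/s × 1418 s = 2728 m.
Convert: Hardness H = 925.9 MPa = 9.259e+08 Pa.
Convert: Pin diameter d = 2.522 mm = 0.002522 m. Contact area A = π·d²/4 = π·(0.002522 m)²/4 = 4.996e-06 m².
In SI base units: W = 34.62 N, H = 9.259e+08 Pa, K = 7.811e-07.
Archard volume V = K·W·L/H = 7.811e-07 · 34.62 · 2728 / 9.259e+08 = 7.968e-11 m³.
Average depth h = V/A = 7.968e-11 / 4.996e-06 = 1.595e-05 m.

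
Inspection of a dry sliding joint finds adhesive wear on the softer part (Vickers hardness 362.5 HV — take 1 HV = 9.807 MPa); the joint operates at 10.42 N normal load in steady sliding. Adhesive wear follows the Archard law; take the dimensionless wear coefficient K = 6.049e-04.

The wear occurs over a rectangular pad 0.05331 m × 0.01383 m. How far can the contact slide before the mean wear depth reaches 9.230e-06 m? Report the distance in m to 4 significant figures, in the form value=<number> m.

value=3838 m

All arithmetic carries full precision; intermediates are printed rounded, and rounded just once to 4 significant figures.
Hardness H = 362.5 HV × 9.807 MPa/HV = 3555 MPa = 3.555e+09 Pa.
Contact area A = 0.05331 m × 0.01383 m = 7.373e-04 m².
As SI base values: W = 10.42 N, H = 3.555e+09 Pa, K = 6.049e-04.
At the depth limit, V_lim = h_lim·A = 9.230e-06 · 7.373e-04 = 6.805e-09 m³.
So the life L = V_lim·H/(K·W) = 6.805e-09 · 3.555e+09 / (6.049e-04 · 10.42) = 3838 m.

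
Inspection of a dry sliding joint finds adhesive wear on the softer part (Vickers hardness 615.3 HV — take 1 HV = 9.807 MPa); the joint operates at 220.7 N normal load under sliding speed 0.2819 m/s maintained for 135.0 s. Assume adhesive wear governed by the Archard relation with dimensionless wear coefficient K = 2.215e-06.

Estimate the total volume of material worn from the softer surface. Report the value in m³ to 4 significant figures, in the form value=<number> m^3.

The intermediates are displayed rounded, and all working math maintains full float precision; one last rounding to four significant digits.
Convert: Path length L = v·t = 0.2819 m/s × 135.0 s = 38.06 m.
Convert: Hardness H = 615.3 HV × 9.807 MPa/HV = 6034 MPa = 6.034e+09 Pa.
Collected in SI base units: W = 220.7 N, H = 6.034e+09 Pa, K = 2.215e-06.
Apply Archard: V = K·W·L/H = 2.215e-06 · 220.7 · 38.06 / 6.034e+09 = 3.083e-12 m³.

value=3.083e-12 m^3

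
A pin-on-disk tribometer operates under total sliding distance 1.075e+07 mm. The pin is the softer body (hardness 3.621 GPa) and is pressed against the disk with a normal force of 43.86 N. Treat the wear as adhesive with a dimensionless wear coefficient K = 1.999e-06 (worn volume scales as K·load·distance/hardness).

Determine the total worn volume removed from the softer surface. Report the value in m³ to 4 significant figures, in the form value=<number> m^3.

Intermediates are displayed rounded; the algebra keeps full precision, and a single final rounding to four significant figures.
Distance covered L = 1.075e+07 mm = 1.075e+04 m.
Hardness H = 3.621 GPa = 3.621e+09 Pa.
In SI base units, W = 43.86 N, H = 3.621e+09 Pa, K = 1.999e-06.
Archard volume V = K·W·L/H = 1.999e-06 · 43.86 · 1.075e+04 / 3.621e+09 = 2.603e-10 m³.

value=2.603e-10 m^3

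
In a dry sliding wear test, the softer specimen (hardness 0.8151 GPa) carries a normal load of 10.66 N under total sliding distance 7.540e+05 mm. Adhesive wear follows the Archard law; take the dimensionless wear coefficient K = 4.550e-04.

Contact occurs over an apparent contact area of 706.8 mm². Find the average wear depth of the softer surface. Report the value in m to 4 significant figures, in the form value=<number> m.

value=6.348e-06 m

All working math carries exact precision. Printed values are rounded — one final rounding: 4 significant digits.
Convert: Distance covered L = 7.540e+05 mm = 754.0 m.
Convert: Hardness H = 0.8151 GPa = 8.151e+08 Pa.
Convert: Contact area A = 706.8 mm² = 7.068e-04 m².
In SI base units, W = 10.66 N, H = 8.151e+08 Pa, K = 4.550e-04.
Volume removed: V = K·W·L/H = 4.550e-04 · 10.66 · 754.0 / 8.151e+08 = 4.487e-09 m³.
Depth h = V/A = 4.487e-09 / 7.068e-04 = 6.348e-06 m.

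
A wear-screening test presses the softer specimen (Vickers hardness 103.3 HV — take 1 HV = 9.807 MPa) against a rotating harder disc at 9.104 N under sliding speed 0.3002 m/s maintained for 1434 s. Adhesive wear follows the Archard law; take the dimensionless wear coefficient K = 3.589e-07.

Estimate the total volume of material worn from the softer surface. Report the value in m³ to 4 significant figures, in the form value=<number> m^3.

Every step holds full precision — the intermediates are printed rounded; a single final rounding to four significant digits.
Convert: Total distance L = v·t = 0.3002 m/s × 1434 s = 430.5 m.
Convert: Hardness H = 103.3 HV × 9.807 MPa/HV = 1013 MPa = 1.013e+09 Pa.
In SI base units: W = 9.104 N, H = 1.013e+09 Pa, K = 3.589e-07.
The Archard volume V = K·W·L/H = 3.589e-07 · 9.104 · 430.5 / 1.013e+09 = 1.388e-12 m³.

value=1.388e-12 m^3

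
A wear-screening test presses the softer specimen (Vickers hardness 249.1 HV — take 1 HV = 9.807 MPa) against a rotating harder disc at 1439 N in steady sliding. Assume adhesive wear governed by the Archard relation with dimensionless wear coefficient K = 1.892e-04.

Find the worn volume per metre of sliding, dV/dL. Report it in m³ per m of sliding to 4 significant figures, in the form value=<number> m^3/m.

Intermediate values appear rounded, and every step holds exact precision. Rounded once at the end, at 4 significant figures.
Hardness H = 249.1 HV × 9.807 MPa/HV = 2443 MPa = 2.443e+09 Pa.
In SI base units, W = 1439 N, H = 2.443e+09 Pa, K = 1.892e-04.
Sliding wear rate dV/dL = K·W/H, per unit distance: 1.892e-04 · 1439 / 2.443e+09 = 1.114e-10 m³/m.

value=1.114e-10 m^3/m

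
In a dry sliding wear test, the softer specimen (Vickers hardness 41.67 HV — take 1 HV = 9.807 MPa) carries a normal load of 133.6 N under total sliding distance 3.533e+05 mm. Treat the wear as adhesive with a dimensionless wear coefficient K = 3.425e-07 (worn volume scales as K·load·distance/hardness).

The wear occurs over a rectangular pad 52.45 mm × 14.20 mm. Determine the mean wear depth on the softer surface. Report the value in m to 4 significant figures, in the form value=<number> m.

value=5.311e-08 m

All working math holds full float precision, and intermediates are shown rounded, and a lone final rounding: four significant figures.
Sliding distance L = 3.533e+05 mm = 353.3 m.
Hardness H = 41.67 HV × 9.807 MPa/HV = 408.7 MPa = 4.087e+08 Pa.
Pad sides 52.45 mm × 14.20 mm = 0.05245 m × 0.01420 m. Contact area A = 0.05245 m × 0.01420 m = 7.448e-04 m².
In SI base units, W = 133.6 N, H = 4.087e+08 Pa, K = 3.425e-07.
Volume removed: V = K·W·L/H = 3.425e-07 · 133.6 · 353.3 / 4.087e+08 = 3.956e-11 m³.
Depth of wear h = V/A = 3.956e-11 / 7.448e-04 = 5.311e-08 m.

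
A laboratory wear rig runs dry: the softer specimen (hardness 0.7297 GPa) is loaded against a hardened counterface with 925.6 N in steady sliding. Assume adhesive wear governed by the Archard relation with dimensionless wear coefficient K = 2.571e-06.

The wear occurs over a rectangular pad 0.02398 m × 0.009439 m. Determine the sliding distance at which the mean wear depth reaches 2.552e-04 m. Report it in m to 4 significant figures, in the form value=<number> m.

Each operation keeps full precision, and the intermediates are printed rounded, and one last rounding to 4 significant figures.
Hardness H = 0.7297 GPa = 7.297e+08 Pa.
Contact area A = 0.02398 m × 0.009439 m = 2.263e-04 m².
As SI base values: W = 925.6 N, H = 7.297e+08 Pa, K = 2.571e-06.
Limit volume V_lim = h_lim·A = 2.552e-04 · 2.263e-04 = 5.776e-08 m³.
Life L = V_lim·H/(K·W) = 5.776e-08 · 7.297e+08 / (2.571e-06 · 925.6) = 1.771e+04 m.

value=1.771e+04 m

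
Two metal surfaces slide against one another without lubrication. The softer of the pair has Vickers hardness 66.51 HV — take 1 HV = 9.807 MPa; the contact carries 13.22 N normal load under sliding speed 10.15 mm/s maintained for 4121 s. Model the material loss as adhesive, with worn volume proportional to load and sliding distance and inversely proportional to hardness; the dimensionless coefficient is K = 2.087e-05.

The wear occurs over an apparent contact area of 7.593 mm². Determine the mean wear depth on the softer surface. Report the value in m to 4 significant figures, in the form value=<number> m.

value=2.330e-06 m

Quoted intermediates are rounded, and the computation carries full float precision. Rounded once at the end: 4 significant figures.
Convert: Sliding speed v = 10.15 mm/s = 0.01015 m/s. Path length L = v·t = 0.01015 m/s × 4121 s = 41.83 m.
Convert: Hardness H = 66.51 HV × 9.807 MPa/HV = 652.3 MPa = 6.523e+08 Pa.
Convert: Contact area A = 7.593 mm² = 7.593e-06 m².
Expressed in SI base units: W = 13.22 N, H = 6.523e+08 Pa, K = 2.087e-05.
Archard volume V = K·W·L/H = 2.087e-05 · 13.22 · 41.83 / 6.523e+08 = 1.769e-11 m³.
Depth h = V/A = 1.769e-11 / 7.593e-06 = 2.330e-06 m.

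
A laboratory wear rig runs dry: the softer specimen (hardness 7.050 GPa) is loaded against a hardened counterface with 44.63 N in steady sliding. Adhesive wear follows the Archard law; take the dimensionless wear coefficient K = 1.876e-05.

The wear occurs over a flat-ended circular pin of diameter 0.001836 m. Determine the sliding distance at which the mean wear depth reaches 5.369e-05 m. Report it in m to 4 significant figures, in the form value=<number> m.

Shown intermediates are rounded. Every step maintains exact precision; rounded just once to four significant digits.
Convert: Hardness H = 7.050 GPa = 7.050e+09 Pa.
Convert: Contact area A = π·d²/4 = π·(0.001836 m)²/4 = 2.647e-06 m².
Expressed in SI base units: W = 44.63 N, H = 7.050e+09 Pa, K = 1.876e-05.
Wearable volume V_lim = h_lim·A = 5.369e-05 · 2.647e-06 = 1.421e-10 m³.
Inverting, life L = V_lim·H/(K·W) = 1.421e-10 · 7.050e+09 / (1.876e-05 · 44.63) = 1197 m.

value=1197 m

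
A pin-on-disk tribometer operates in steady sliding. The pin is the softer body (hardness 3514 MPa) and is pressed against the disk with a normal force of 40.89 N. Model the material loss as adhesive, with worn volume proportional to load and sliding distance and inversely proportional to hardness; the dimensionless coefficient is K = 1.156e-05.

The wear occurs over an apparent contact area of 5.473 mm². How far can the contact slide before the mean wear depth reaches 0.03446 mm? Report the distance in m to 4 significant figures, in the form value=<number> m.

value=1402 m

Intermediates appear rounded, and every step maintains full precision — one last rounding, at 4 significant digits.
Hardness H = 3514 MPa = 3.514e+09 Pa.
Contact area A = 5.473 mm² = 5.473e-06 m².
Depth limit h_lim = 0.03446 mm = 3.446e-05 m.
In SI base units, W = 40.89 N, H = 3.514e+09 Pa, K = 1.156e-05.
Volume at the limit: V_lim = h_lim·A = 3.446e-05 · 5.473e-06 = 1.886e-10 m³.
Inverting, life L = V_lim·H/(K·W) = 1.886e-10 · 3.514e+09 / (1.156e-05 · 40.89) = 1402 m.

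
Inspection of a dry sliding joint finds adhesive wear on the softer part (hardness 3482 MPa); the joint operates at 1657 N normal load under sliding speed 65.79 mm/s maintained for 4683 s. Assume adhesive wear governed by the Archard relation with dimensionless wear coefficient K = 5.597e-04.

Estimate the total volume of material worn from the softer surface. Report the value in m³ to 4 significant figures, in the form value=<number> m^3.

value=8.206e-08 m^3

All arithmetic holds full precision; intermediate values are displayed rounded; rounded just once, at four significant figures.
Convert: Sliding speed v = 65.79 mm/s = 0.06579 m/s. The distance L = v·t = 0.06579 m/s × 4683 s = 308.1 m.
Convert: Hardness H = 3482 MPa = 3.482e+09 Pa.
Working in SI base units: W = 1657 N, H = 3.482e+09 Pa, K = 5.597e-04.
Wear volume V = K·W·L/H = 5.597e-04 · 1657 · 308.1 / 3.482e+09 = 8.206e-08 m³.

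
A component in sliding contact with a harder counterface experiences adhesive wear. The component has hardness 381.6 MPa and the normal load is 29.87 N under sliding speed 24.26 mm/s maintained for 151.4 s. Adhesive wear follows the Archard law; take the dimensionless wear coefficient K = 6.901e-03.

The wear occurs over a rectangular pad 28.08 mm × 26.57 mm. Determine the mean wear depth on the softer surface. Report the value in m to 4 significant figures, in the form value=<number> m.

value=2.659e-06 m

Intermediate values are printed rounded — the computation carries full precision — one final rounding, at 4 significant digits.
Convert: Sliding speed v = 24.26 mm/s = 0.02426 m/s. The distance L = v·t = 0.02426 m/s × 151.4 s = 3.673 m.
Convert: Hardness H = 381.6 MPa = 3.816e+08 Pa.
Convert: Pad sides 28.08 mm × 26.57 mm = 0.02808 m × 0.02657 m. Contact area A = 0.02808 m × 0.02657 m = 7.461e-04 m².
Restated in SI base units: W = 29.87 N, H = 3.816e+08 Pa, K = 6.901e-03.
Archard relation: V = K·W·L/H = 6.901e-03 · 29.87 · 3.673 / 3.816e+08 = 1.984e-09 m³.
Wear depth h = V/A = 1.984e-09 / 7.461e-04 = 2.659e-06 m.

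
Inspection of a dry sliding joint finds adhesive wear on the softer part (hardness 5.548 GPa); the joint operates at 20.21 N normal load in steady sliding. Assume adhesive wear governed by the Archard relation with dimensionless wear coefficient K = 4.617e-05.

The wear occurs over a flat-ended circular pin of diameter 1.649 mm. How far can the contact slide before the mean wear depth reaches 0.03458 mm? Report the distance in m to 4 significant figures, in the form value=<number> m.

value=439.1 m

Each operation holds full precision. Intermediate values are displayed rounded — one final rounding, at 4 significant figures.
Convert: Hardness H = 5.548 GPa = 5.548e+09 Pa.
Convert: Pin diameter d = 1.649 mm = 0.001649 m. Contact area A = π·d²/4 = π·(0.001649 m)²/4 = 2.136e-06 m².
Convert: Depth limit h_lim = 0.03458 mm = 3.458e-05 m.
Working in SI base units: W = 20.21 N, H = 5.548e+09 Pa, K = 4.617e-05.
At the depth limit, V_lim = h_lim·A = 3.458e-05 · 2.136e-06 = 7.385e-11 m³.
Life L = V_lim·H/(K·W) = 7.385e-11 · 5.548e+09 / (4.617e-05 · 20.21) = 439.1 m.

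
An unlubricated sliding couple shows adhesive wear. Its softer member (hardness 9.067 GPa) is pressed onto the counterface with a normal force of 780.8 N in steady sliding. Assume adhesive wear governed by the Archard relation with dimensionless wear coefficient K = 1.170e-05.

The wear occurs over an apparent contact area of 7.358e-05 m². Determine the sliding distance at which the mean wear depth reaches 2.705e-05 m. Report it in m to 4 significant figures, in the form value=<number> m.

value=1975 m

The intermediates are shown rounded. Every step maintains full precision — a lone final rounding to four significant figures.
Hardness H = 9.067 GPa = 9.067e+09 Pa.
In SI base units, W = 780.8 N, H = 9.067e+09 Pa, K = 1.170e-05.
Allowed volume V_lim = h_lim·A = 2.705e-05 · 7.358e-05 = 1.990e-09 m³.
Thus life L = V_lim·H/(K·W) = 1.990e-09 · 9.067e+09 / (1.170e-05 · 780.8) = 1975 m.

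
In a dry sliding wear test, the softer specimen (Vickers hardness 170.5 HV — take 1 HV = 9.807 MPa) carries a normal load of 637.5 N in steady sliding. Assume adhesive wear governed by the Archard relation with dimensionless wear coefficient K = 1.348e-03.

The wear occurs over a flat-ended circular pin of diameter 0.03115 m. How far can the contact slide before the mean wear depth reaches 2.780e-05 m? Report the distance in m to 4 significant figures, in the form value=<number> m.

value=41.22 m

Shown intermediates are rounded — every step keeps full precision; rounded just once: 4 significant digits.
Hardness H = 170.5 HV × 9.807 MPa/HV = 1672 MPa = 1.672e+09 Pa.
Contact area A = π·d²/4 = π·(0.03115 m)²/4 = 7.621e-04 m².
As SI base values: W = 637.5 N, H = 1.672e+09 Pa, K = 1.348e-03.
Allowed volume V_lim = h_lim·A = 2.780e-05 · 7.621e-04 = 2.119e-08 m³.
Sliding life L = V_lim·H/(K·W) = 2.119e-08 · 1.672e+09 / (1.348e-03 · 637.5) = 41.22 m.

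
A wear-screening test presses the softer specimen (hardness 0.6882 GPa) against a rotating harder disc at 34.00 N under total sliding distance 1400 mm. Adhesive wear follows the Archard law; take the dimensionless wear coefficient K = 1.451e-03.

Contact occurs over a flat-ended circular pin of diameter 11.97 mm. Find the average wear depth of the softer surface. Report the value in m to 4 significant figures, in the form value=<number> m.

Intermediate values are shown rounded — every step holds full precision — a lone final rounding, at 4 significant figures.
Distance L = 1400 mm = 1.400 m.
Hardness H = 0.6882 GPa = 6.882e+08 Pa.
Pin diameter d = 11.97 mm = 0.01197 m. Contact area A = π·d²/4 = π·(0.01197 m)²/4 = 1.125e-04 m².
SI base units throughout: W = 34.00 N, H = 6.882e+08 Pa, K = 1.451e-03.
Worn volume V = K·W·L/H = 1.451e-03 · 34.00 · 1.400 / 6.882e+08 = 1.004e-10 m³.
Mean wear depth h = V/A = 1.004e-10 / 1.125e-04 = 8.918e-07 m.

value=8.918e-07 m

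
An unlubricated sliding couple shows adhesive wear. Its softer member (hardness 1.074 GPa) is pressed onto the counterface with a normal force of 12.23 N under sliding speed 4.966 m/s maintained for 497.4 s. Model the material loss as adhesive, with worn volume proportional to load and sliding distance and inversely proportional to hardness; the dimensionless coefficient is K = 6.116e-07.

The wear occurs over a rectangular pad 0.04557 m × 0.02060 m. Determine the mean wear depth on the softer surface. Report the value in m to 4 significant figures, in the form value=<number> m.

value=1.833e-08 m

Displayed values are rounded; every step holds exact precision; one final rounding, at 4 significant digits.
Convert: Sliding distance L = v·t = 4.966 m/s × 497.4 s = 2470 m.
Convert: Hardness H = 1.074 GPa = 1.074e+09 Pa.
Convert: Contact area A = 0.04557 m × 0.02060 m = 9.387e-04 m².
In SI base units: W = 12.23 N, H = 1.074e+09 Pa, K = 6.116e-07.
Archard volume V = K·W·L/H = 6.116e-07 · 12.23 · 2470 / 1.074e+09 = 1.720e-11 m³.
Wear depth h = V/A = 1.720e-11 / 9.387e-04 = 1.833e-08 m.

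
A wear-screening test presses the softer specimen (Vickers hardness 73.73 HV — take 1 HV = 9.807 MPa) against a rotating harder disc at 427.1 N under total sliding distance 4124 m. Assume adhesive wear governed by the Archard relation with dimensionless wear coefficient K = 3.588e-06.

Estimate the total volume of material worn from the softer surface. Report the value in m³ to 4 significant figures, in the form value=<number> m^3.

value=8.740e-09 m^3

Intermediate values are displayed rounded. The algebra holds full precision. Rounded just once: 4 significant digits.
Hardness H = 73.73 HV × 9.807 MPa/HV = 723.1 MPa = 7.231e+08 Pa.
In SI base units, W = 427.1 N, H = 7.231e+08 Pa, K = 3.588e-06.
The Archard volume V = K·W·L/H = 3.588e-06 · 427.1 · 4124 / 7.231e+08 = 8.740e-09 m³.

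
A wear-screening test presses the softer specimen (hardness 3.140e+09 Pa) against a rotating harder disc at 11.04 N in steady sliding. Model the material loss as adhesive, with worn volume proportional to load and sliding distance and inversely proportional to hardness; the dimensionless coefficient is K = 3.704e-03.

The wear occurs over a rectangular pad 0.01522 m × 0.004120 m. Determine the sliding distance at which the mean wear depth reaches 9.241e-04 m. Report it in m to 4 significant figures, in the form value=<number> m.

The intermediates are printed rounded — each operation carries full precision; one last rounding: 4 significant figures.
Convert: Contact area A = 0.01522 m × 0.004120 m = 6.271e-05 m².
SI base units throughout: W = 11.04 N, H = 3.140e+09 Pa, K = 3.704e-03.
Limit volume V_lim = h_lim·A = 9.241e-04 · 6.271e-05 = 5.795e-08 m³.
Thus life L = V_lim·H/(K·W) = 5.795e-08 · 3.140e+09 / (3.704e-03 · 11.04) = 4450 m.

value=4450 m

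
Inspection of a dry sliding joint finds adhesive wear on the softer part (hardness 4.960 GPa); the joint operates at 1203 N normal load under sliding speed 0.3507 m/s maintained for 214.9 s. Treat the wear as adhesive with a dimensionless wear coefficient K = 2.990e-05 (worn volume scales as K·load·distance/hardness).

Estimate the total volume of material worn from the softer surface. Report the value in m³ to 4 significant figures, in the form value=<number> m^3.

value=5.465e-10 m^3

The algebra carries exact precision; the intermediates are shown rounded, and a single final rounding: 4 significant figures.
Convert: Distance L = v·t = 0.3507 m/s × 214.9 s = 75.37 m.
Convert: Hardness H = 4.960 GPa = 4.960e+09 Pa.
SI base units throughout: W = 1203 N, H = 4.960e+09 Pa, K = 2.990e-05.
By Archard's law, V = K·W·L/H = 2.990e-05 · 1203 · 75.37 / 4.960e+09 = 5.465e-10 m³.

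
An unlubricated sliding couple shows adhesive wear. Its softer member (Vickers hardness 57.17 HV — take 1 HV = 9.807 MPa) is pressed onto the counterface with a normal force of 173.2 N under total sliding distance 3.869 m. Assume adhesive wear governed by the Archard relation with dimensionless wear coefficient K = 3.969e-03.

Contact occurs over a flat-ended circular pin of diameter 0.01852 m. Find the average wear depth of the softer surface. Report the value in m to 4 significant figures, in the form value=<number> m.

The computation runs at full float precision, and intermediate values are shown rounded; rounded once at the end: 4 significant digits.
Convert: Hardness H = 57.17 HV × 9.807 MPa/HV = 560.7 MPa = 5.607e+08 Pa.
Convert: Contact area A = π·d²/4 = π·(0.01852 m)²/4 = 2.694e-04 m².
Collected in SI base units: W = 173.2 N, H = 5.607e+08 Pa, K = 3.969e-03.
The Archard volume V = K·W·L/H = 3.969e-03 · 173.2 · 3.869 / 5.607e+08 = 4.744e-09 m³.
Wear depth h = V/A = 4.744e-09 / 2.694e-04 = 1.761e-05 m.

value=1.761e-05 m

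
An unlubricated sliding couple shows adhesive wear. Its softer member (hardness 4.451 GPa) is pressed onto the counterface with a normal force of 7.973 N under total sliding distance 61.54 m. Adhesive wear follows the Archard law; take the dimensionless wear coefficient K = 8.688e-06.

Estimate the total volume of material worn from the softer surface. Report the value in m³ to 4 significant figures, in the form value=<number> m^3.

The computation holds exact precision; intermediates are displayed rounded; a single final rounding to four significant digits.
Convert: Hardness H = 4.451 GPa = 4.451e+09 Pa.
Restated in SI base units: W = 7.973 N, H = 4.451e+09 Pa, K = 8.688e-06.
By Archard's law, V = K·W·L/H = 8.688e-06 · 7.973 · 61.54 / 4.451e+09 = 9.577e-13 m³.

value=9.577e-13 m^3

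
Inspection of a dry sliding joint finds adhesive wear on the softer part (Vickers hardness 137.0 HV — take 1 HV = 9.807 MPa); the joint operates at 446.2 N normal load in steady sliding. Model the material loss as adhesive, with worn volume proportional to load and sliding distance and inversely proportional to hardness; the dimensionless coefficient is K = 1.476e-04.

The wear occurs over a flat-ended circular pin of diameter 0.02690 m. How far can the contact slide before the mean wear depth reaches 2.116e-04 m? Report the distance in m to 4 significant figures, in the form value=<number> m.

value=2453 m

All arithmetic holds exact precision — intermediates are displayed rounded. Rounded once at the end: four significant digits.
Hardness H = 137.0 HV × 9.807 MPa/HV = 1344 MPa = 1.344e+09 Pa.
Contact area A = π·d²/4 = π·(0.02690 m)²/4 = 5.683e-04 m².
In SI base units, W = 446.2 N, H = 1.344e+09 Pa, K = 1.476e-04.
Limit volume V_lim = h_lim·A = 2.116e-04 · 5.683e-04 = 1.203e-07 m³.
Sliding life L = V_lim·H/(K·W) = 1.203e-07 · 1.344e+09 / (1.476e-04 · 446.2) = 2453 m.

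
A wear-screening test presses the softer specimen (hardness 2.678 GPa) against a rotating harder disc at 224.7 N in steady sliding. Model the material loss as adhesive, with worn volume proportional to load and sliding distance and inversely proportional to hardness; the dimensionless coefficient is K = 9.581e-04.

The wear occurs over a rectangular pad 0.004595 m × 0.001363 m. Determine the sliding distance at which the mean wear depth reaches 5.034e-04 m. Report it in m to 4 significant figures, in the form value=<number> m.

value=39.22 m

All arithmetic runs at full float precision, and intermediate values are shown rounded, and one final rounding to 4 significant figures.
Hardness H = 2.678 GPa = 2.678e+09 Pa.
Contact area A = 0.004595 m × 0.001363 m = 6.263e-06 m².
SI base units throughout: W = 224.7 N, H = 2.678e+09 Pa, K = 9.581e-04.
Limit volume V_lim = h_lim·A = 5.034e-04 · 6.263e-06 = 3.153e-09 m³.
Thus life L = V_lim·H/(K·W) = 3.153e-09 · 2.678e+09 / (9.581e-04 · 224.7) = 39.22 m.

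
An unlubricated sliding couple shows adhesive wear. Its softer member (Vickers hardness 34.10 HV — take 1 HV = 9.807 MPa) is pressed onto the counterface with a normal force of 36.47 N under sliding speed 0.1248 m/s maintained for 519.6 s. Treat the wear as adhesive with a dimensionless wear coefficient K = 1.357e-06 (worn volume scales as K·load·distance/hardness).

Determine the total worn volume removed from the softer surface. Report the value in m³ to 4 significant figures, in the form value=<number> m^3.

value=9.596e-12 m^3

Each operation carries exact precision; intermediates are printed rounded; rounded once at the end to 4 significant digits.
Path length L = v·t = 0.1248 m/s × 519.6 s = 64.85 m.
Hardness H = 34.10 HV × 9.807 MPa/HV = 334.4 MPa = 3.344e+08 Pa.
In SI base units, W = 36.47 N, H = 3.344e+08 Pa, K = 1.357e-06.
Apply Archard: V = K·W·L/H = 1.357e-06 · 36.47 · 64.85 / 3.344e+08 = 9.596e-12 m³.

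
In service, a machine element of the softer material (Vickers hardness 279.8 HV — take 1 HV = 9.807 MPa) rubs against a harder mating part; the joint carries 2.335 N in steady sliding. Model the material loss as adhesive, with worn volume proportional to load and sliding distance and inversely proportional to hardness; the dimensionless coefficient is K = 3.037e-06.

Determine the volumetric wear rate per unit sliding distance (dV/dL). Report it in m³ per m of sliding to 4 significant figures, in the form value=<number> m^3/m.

value=2.584e-15 m^3/m

Intermediates are displayed rounded. All arithmetic runs at exact precision. Rounded just once: 4 significant digits.
Convert: Hardness H = 279.8 HV × 9.807 MPa/HV = 2744 MPa = 2.744e+09 Pa.
As SI base values: W = 2.335 N, H = 2.744e+09 Pa, K = 3.037e-06.
Sliding wear rate dV/dL = K·W/H — distance-free: 3.037e-06 · 2.335 / 2.744e+09 = 2.584e-15 m³/m.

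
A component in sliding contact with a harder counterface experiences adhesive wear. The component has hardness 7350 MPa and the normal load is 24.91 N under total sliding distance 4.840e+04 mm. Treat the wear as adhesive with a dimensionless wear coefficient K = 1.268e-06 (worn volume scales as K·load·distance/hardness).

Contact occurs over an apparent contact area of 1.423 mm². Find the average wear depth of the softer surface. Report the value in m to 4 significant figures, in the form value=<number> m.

The algebra carries exact precision, and intermediate values appear rounded; one last rounding to four significant digits.
Path length L = 4.840e+04 mm = 48.40 m.
Hardness H = 7350 MPa = 7.350e+09 Pa.
Contact area A = 1.423 mm² = 1.423e-06 m².
In SI base units, W = 24.91 N, H = 7.350e+09 Pa, K = 1.268e-06.
Archard volume V = K·W·L/H = 1.268e-06 · 24.91 · 48.40 / 7.350e+09 = 2.080e-13 m³.
Mean depth h = V/A = 2.080e-13 / 1.423e-06 = 1.462e-07 m.

value=1.462e-07 m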